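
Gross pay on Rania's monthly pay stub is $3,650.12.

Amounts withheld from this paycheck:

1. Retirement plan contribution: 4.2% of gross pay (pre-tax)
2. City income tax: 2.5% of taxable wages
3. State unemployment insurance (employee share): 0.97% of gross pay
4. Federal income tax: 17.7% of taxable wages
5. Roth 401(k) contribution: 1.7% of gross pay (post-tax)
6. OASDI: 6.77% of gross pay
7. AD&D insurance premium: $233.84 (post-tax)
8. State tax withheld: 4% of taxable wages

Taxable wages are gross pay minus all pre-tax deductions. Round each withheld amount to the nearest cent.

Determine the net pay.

$2,072.17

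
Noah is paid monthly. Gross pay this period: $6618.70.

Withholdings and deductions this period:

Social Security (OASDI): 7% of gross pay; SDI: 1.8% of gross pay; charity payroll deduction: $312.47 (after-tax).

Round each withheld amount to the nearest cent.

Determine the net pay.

SDI: $6618.70 × 0.018 = $119.14
Social Security (OASDI): $6618.70 × 0.07 = $463.31
Charity payroll deduction: $312.47
Total deductions = $119.14 + $463.31 + $312.47 = $894.92
Net pay = $6618.70 − $894.92 = $5723.78

$5723.78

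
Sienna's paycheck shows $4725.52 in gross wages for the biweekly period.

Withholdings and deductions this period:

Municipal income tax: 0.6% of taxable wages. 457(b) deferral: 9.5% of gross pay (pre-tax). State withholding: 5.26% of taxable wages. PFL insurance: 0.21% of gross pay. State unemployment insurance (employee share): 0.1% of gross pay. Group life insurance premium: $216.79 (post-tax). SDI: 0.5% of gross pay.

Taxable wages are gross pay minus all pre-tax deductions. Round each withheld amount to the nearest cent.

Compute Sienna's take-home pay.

$3770.92

457(b) deferral: $4725.52 × 0.095 = $448.92
Taxable wages = $4725.52 − $448.92 = $4276.60
Municipal income tax: $4276.60 × 0.006 = $25.66
State withholding: $4276.60 × 0.0526 = $224.95
State unemployment insurance (employee share): $4725.52 × 0.001 = $4.73
PFL insurance: $4725.52 × 0.0021 = $9.92
SDI: $4725.52 × 0.005 = $23.63
Group life insurance premium: $216.79
Total deductions = $448.92 + $25.66 + $224.95 + $4.73 + $9.92 + $23.63 + $216.79 = $954.60
Net pay = $4725.52 − $954.60 = $3770.92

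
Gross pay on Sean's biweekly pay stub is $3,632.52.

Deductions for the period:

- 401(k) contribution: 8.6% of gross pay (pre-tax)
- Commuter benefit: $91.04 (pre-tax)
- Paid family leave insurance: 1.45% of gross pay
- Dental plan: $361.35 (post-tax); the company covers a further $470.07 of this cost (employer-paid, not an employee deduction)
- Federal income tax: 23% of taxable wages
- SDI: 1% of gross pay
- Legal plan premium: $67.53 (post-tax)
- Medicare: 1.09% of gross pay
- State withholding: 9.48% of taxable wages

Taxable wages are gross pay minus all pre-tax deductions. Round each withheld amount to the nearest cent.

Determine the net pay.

$1,622.80

401(k) contribution: $3,632.52 × 0.086 = $312.40
Commuter benefit: $91.04
Pre-tax total = $312.40 + $91.04 = $403.44
Taxable wages = $3,632.52 − $403.44 = $3,229.08
State withholding: $3,229.08 × 0.0948 = $306.12
Federal income tax: $3,229.08 × 0.23 = $742.69
SDI: $3,632.52 × 0.01 = $36.33
Medicare: $3,632.52 × 0.0109 = $39.59
Paid family leave insurance: $3,632.52 × 0.0145 = $52.67
Legal plan premium: $67.53
Dental plan: $361.35
(Employer's $470.07 toward dental plan is not withheld from the employee.)
Total deductions = $312.40 + $91.04 + $306.12 + $742.69 + $36.33 + $39.59 + $52.67 + $67.53 + $361.35 = $2,009.72
Net pay = $3,632.52 − $2,009.72 = $1,622.80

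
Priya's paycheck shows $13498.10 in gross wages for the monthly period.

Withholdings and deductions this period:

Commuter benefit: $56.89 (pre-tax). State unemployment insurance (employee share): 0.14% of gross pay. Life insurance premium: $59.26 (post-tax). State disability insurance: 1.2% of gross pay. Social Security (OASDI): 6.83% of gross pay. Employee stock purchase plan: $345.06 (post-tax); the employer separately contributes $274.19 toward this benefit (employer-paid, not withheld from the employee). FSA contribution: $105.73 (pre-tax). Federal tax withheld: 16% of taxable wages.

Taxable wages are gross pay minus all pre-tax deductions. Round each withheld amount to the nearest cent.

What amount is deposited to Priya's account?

Commuter benefit: $56.89
FSA contribution: $105.73
Pre-tax total = $56.89 + $105.73 = $162.62
Taxable wages = $13498.10 − $162.62 = $13335.48
Federal tax withheld: $13335.48 × 0.16 = $2133.68
Social Security (OASDI): $13498.10 × 0.0683 = $921.92
State disability insurance: $13498.10 × 0.012 = $161.98
State unemployment insurance (employee share): $13498.10 × 0.0014 = $18.90
Employee stock purchase plan: $345.06
Life insurance premium: $59.26
(Employer's $274.19 toward employee stock purchase plan is not withheld from the employee.)
Total deductions = $56.89 + $105.73 + $2133.68 + $921.92 + $161.98 + $18.90 + $345.06 + $59.26 = $3803.42
Net pay = $13498.10 − $3803.42 = $9694.68

$9694.68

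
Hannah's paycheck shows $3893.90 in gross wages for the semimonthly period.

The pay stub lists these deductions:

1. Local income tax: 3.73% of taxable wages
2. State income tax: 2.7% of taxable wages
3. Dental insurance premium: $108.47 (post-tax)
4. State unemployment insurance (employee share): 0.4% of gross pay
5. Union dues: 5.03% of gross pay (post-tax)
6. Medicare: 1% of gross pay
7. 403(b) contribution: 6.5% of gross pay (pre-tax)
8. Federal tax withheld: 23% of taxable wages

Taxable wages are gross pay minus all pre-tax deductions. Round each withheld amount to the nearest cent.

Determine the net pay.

$2210.47

403(b) contribution: $3893.90 × 0.065 = $253.10
Taxable wages = $3893.90 − $253.10 = $3640.80
Federal tax withheld: $3640.80 × 0.23 = $837.38
State income tax: $3640.80 × 0.027 = $98.30
Local income tax: $3640.80 × 0.0373 = $135.80
Medicare: $3893.90 × 0.01 = $38.94
State unemployment insurance (employee share): $3893.90 × 0.004 = $15.58
Union dues: $3893.90 × 0.0503 = $195.86
Dental insurance premium: $108.47
Total deductions = $253.10 + $837.38 + $98.30 + $135.80 + $38.94 + $15.58 + $195.86 + $108.47 = $1683.43
Net pay = $3893.90 − $1683.43 = $2210.47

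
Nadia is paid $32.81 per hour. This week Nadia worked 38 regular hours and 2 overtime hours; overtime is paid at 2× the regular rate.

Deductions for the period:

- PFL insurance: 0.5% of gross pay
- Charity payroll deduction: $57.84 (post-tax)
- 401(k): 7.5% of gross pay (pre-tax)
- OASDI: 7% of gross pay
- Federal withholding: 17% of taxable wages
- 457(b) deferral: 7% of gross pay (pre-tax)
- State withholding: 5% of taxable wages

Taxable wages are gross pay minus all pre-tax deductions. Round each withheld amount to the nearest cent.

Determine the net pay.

Regular pay: 38 × $32.81 = $1246.78
Overtime pay: 2 × $32.81 × 2 = $131.24
Gross pay = $1246.78 + $131.24 = $1378.02
401(k): $1378.02 × 0.075 = $103.35
457(b) deferral: $1378.02 × 0.07 = $96.46
Pre-tax total = $103.35 + $96.46 = $199.81
Taxable wages = $1378.02 − $199.81 = $1178.21
Federal withholding: $1178.21 × 0.17 = $200.30
State withholding: $1178.21 × 0.05 = $58.91
PFL insurance: $1378.02 × 0.005 = $6.89
OASDI: $1378.02 × 0.07 = $96.46
Charity payroll deduction: $57.84
Total deductions = $103.35 + $96.46 + $200.30 + $58.91 + $6.89 + $96.46 + $57.84 = $620.21
Net pay = $1378.02 − $620.21 = $757.81

$757.81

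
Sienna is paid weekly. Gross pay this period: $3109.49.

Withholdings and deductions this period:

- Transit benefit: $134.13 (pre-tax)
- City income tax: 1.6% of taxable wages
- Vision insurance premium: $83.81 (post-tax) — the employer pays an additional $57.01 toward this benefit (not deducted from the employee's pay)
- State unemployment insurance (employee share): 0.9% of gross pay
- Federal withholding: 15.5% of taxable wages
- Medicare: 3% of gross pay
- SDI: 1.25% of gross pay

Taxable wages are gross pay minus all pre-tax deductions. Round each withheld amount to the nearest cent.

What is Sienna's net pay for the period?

$2222.62

Transit benefit: $134.13
Taxable wages = $3109.49 − $134.13 = $2975.36
City income tax: $2975.36 × 0.016 = $47.61
Federal withholding: $2975.36 × 0.155 = $461.18
Medicare: $3109.49 × 0.03 = $93.28
SDI: $3109.49 × 0.0125 = $38.87
State unemployment insurance (employee share): $3109.49 × 0.009 = $27.99
Vision insurance premium: $83.81
(Employer's $57.01 toward vision insurance premium is not withheld from the employee.)
Total deductions = $134.13 + $47.61 + $461.18 + $93.28 + $38.87 + $27.99 + $83.81 = $886.87
Net pay = $3109.49 − $886.87 = $2222.62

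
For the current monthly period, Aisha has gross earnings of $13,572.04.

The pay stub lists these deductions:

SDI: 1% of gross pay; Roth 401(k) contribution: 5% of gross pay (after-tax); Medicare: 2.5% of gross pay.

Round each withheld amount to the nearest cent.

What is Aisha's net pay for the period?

$12,418.42

Medicare: $13,572.04 × 0.025 = $339.30
SDI: $13,572.04 × 0.01 = $135.72
Roth 401(k) contribution: $13,572.04 × 0.05 = $678.60
Total deductions = $339.30 + $135.72 + $678.60 = $1,153.62
Net pay = $13,572.04 − $1,153.62 = $12,418.42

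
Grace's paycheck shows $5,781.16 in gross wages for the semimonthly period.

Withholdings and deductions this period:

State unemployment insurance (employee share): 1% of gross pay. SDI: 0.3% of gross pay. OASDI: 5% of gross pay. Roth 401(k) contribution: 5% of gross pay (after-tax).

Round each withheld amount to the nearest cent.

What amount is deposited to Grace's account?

$5,127.89

State unemployment insurance (employee share): $5,781.16 × 0.01 = $57.81
SDI: $5,781.16 × 0.003 = $17.34
OASDI: $5,781.16 × 0.05 = $289.06
Roth 401(k) contribution: $5,781.16 × 0.05 = $289.06
Total deductions = $57.81 + $17.34 + $289.06 + $289.06 = $653.27
Net pay = $5,781.16 − $653.27 = $5,127.89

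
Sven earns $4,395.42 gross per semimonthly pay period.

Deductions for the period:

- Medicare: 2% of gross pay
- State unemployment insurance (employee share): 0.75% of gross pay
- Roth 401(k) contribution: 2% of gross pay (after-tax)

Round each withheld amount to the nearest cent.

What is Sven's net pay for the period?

$4,186.63

State unemployment insurance (employee share): $4,395.42 × 0.0075 = $32.97
Medicare: $4,395.42 × 0.02 = $87.91
Roth 401(k) contribution: $4,395.42 × 0.02 = $87.91
Total deductions = $32.97 + $87.91 + $87.91 = $208.79
Net pay = $4,395.42 − $208.79 = $4,186.63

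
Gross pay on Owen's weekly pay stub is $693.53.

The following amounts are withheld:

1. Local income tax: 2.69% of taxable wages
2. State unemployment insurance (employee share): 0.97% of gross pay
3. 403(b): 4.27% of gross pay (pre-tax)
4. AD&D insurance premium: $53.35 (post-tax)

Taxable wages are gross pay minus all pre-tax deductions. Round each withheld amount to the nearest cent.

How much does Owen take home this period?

403(b): $693.53 × 0.0427 = $29.61
Taxable wages = $693.53 − $29.61 = $663.92
Local income tax: $663.92 × 0.0269 = $17.86
State unemployment insurance (employee share): $693.53 × 0.0097 = $6.73
AD&D insurance premium: $53.35
Total deductions = $29.61 + $17.86 + $6.73 + $53.35 = $107.55
Net pay = $693.53 − $107.55 = $585.98

$585.98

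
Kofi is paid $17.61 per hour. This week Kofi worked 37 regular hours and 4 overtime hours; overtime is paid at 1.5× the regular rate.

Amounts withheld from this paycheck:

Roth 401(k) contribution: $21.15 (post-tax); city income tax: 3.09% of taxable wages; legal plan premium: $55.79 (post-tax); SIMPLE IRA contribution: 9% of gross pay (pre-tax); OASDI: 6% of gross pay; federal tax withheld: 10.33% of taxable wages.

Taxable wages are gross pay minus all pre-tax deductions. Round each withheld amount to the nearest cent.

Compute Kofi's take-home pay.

$474.24

Regular pay: 37 × $17.61 = $651.57
Overtime pay: 4 × $17.61 × 1.5 = $105.66
Gross pay = $651.57 + $105.66 = $757.23
SIMPLE IRA contribution: $757.23 × 0.09 = $68.15
Taxable wages = $757.23 − $68.15 = $689.08
Federal tax withheld: $689.08 × 0.1033 = $71.18
City income tax: $689.08 × 0.0309 = $21.29
OASDI: $757.23 × 0.06 = $45.43
Roth 401(k) contribution: $21.15
Legal plan premium: $55.79
Total deductions = $68.15 + $71.18 + $21.29 + $45.43 + $21.15 + $55.79 = $282.99
Net pay = $757.23 − $282.99 = $474.24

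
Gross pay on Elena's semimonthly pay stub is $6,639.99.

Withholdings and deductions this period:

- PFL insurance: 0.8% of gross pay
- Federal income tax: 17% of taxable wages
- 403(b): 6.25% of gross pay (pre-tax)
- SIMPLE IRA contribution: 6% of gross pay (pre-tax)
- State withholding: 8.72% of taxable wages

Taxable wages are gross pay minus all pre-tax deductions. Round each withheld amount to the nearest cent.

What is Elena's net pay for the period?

403(b): $6,639.99 × 0.0625 = $415.00
SIMPLE IRA contribution: $6,639.99 × 0.06 = $398.40
Pre-tax total = $415.00 + $398.40 = $813.40
Taxable wages = $6,639.99 − $813.40 = $5,826.59
Federal income tax: $5,826.59 × 0.17 = $990.52
State withholding: $5,826.59 × 0.0872 = $508.08
PFL insurance: $6,639.99 × 0.008 = $53.12
Total deductions = $415.00 + $398.40 + $990.52 + $508.08 + $53.12 = $2,365.12
Net pay = $6,639.99 − $2,365.12 = $4,274.87

$4,274.87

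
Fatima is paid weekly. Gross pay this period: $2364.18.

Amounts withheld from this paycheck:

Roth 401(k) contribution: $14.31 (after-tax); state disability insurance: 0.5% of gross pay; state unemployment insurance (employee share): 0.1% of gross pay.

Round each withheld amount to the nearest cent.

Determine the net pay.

State unemployment insurance (employee share): $2364.18 × 0.001 = $2.36
State disability insurance: $2364.18 × 0.005 = $11.82
Roth 401(k) contribution: $14.31
Total deductions = $2.36 + $11.82 + $14.31 = $28.49
Net pay = $2364.18 − $28.49 = $2335.69

$2335.69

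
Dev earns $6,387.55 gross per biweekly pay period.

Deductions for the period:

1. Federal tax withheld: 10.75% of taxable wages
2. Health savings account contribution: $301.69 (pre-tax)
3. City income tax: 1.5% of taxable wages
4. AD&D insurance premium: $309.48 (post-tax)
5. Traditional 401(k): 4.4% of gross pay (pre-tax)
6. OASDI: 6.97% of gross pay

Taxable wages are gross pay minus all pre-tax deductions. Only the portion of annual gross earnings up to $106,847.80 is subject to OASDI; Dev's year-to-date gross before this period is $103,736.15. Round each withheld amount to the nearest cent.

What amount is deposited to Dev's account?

$4,567.36

Traditional 401(k): $6,387.55 × 0.044 = $281.05
Health savings account contribution: $301.69
Pre-tax total = $281.05 + $301.69 = $582.74
Taxable wages = $6,387.55 − $582.74 = $5,804.81
City income tax: $5,804.81 × 0.015 = $87.07
Federal tax withheld: $5,804.81 × 0.1075 = $624.02
OASDI: only $106,847.80 − $103,736.15 = $3,111.65 of this check is subject → $3,111.65 × 0.0697 = $216.88
AD&D insurance premium: $309.48
Total deductions = $281.05 + $301.69 + $87.07 + $624.02 + $216.88 + $309.48 = $1,820.19
Net pay = $6,387.55 − $1,820.19 = $4,567.36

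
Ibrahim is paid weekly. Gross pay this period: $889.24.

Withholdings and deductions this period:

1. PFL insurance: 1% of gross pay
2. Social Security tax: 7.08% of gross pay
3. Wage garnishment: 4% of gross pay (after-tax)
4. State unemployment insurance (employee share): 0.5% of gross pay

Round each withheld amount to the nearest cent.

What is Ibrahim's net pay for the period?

$777.37

Social Security tax: $889.24 × 0.0708 = $62.96
State unemployment insurance (employee share): $889.24 × 0.005 = $4.45
PFL insurance: $889.24 × 0.01 = $8.89
Wage garnishment: $889.24 × 0.04 = $35.57
Total deductions = $62.96 + $4.45 + $8.89 + $35.57 = $111.87
Net pay = $889.24 − $111.87 = $777.37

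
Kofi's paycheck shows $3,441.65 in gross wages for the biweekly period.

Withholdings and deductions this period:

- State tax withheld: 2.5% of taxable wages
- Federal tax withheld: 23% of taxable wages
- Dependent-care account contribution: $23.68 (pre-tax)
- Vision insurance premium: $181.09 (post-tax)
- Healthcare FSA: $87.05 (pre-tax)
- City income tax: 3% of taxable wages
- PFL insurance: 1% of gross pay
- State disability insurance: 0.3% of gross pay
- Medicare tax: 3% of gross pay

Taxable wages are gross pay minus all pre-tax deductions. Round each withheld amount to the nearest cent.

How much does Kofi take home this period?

Healthcare FSA: $87.05
Dependent-care account contribution: $23.68
Pre-tax total = $87.05 + $23.68 = $110.73
Taxable wages = $3,441.65 − $110.73 = $3,330.92
City income tax: $3,330.92 × 0.03 = $99.93
State tax withheld: $3,330.92 × 0.025 = $83.27
Federal tax withheld: $3,330.92 × 0.23 = $766.11
PFL insurance: $3,441.65 × 0.01 = $34.42
State disability insurance: $3,441.65 × 0.003 = $10.32
Medicare tax: $3,441.65 × 0.03 = $103.25
Vision insurance premium: $181.09
Total deductions = $87.05 + $23.68 + $99.93 + $83.27 + $766.11 + $34.42 + $10.32 + $103.25 + $181.09 = $1,389.12
Net pay = $3,441.65 − $1,389.12 = $2,052.53

$2,052.53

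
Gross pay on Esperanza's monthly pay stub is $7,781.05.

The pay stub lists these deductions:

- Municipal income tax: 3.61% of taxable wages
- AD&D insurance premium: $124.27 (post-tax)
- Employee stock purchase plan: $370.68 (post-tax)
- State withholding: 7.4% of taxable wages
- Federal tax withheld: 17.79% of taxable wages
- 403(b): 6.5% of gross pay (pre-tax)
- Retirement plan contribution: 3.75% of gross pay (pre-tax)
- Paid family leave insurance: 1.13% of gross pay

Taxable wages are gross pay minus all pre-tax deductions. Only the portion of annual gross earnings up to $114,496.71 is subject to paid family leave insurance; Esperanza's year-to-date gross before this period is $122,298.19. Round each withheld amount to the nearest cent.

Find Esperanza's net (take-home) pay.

$4,477.30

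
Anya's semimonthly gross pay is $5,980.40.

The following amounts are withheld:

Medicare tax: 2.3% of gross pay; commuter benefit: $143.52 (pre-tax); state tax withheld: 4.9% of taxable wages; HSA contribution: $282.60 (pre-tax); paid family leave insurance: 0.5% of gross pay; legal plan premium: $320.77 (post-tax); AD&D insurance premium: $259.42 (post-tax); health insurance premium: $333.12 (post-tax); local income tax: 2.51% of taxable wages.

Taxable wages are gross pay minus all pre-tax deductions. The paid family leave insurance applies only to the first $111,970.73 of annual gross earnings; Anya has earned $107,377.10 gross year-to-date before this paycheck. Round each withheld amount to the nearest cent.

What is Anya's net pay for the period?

$4,068.88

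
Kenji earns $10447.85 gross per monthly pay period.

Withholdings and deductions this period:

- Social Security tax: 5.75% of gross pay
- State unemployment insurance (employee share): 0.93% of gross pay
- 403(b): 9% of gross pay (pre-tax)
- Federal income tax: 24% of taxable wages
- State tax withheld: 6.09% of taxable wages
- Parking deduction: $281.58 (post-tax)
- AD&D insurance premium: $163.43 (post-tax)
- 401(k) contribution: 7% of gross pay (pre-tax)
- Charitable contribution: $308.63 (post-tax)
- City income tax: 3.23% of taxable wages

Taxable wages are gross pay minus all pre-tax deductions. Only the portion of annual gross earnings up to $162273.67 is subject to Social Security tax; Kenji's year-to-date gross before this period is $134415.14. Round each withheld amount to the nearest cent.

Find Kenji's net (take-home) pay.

403(b): $10447.85 × 0.09 = $940.31
401(k) contribution: $10447.85 × 0.07 = $731.35
Pre-tax total = $940.31 + $731.35 = $1671.66
Taxable wages = $10447.85 − $1671.66 = $8776.19
Federal income tax: $8776.19 × 0.24 = $2106.29
State tax withheld: $8776.19 × 0.0609 = $534.47
City income tax: $8776.19 × 0.0323 = $283.47
State unemployment insurance (employee share): $10447.85 × 0.0093 = $97.17
Social Security tax: cap not yet reached, full $10447.85 is subject → $10447.85 × 0.0575 = $600.75
Parking deduction: $281.58
AD&D insurance premium: $163.43
Charitable contribution: $308.63
Total deductions = $940.31 + $731.35 + $2106.29 + $534.47 + $283.47 + $97.17 + $600.75 + $281.58 + $163.43 + $308.63 = $6047.45
Net pay = $10447.85 − $6047.45 = $4400.40

$4400.40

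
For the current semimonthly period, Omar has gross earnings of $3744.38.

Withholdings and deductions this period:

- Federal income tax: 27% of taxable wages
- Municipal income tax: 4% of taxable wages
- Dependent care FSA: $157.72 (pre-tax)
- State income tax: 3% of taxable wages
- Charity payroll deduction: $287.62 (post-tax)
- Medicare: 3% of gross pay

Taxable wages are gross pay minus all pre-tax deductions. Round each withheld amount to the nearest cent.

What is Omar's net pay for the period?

$1967.24

Dependent care FSA: $157.72
Taxable wages = $3744.38 − $157.72 = $3586.66
Municipal income tax: $3586.66 × 0.04 = $143.47
Federal income tax: $3586.66 × 0.27 = $968.40
State income tax: $3586.66 × 0.03 = $107.60
Medicare: $3744.38 × 0.03 = $112.33
Charity payroll deduction: $287.62
Total deductions = $157.72 + $143.47 + $968.40 + $107.60 + $112.33 + $287.62 = $1777.14
Net pay = $3744.38 − $1777.14 = $1967.24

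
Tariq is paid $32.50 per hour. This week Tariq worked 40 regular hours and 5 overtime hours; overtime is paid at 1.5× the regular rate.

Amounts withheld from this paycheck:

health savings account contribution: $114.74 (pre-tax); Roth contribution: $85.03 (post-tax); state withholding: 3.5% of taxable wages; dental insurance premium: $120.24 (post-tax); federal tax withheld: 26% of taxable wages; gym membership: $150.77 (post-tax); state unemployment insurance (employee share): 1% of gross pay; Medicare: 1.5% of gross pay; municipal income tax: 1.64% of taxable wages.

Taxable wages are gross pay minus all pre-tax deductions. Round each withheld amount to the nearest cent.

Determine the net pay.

$589.37

Regular pay: 40 × $32.50 = $1,300.00
Overtime pay: 5 × $32.50 × 1.5 = $243.75
Gross pay = $1,300.00 + $243.75 = $1,543.75
Health savings account contribution: $114.74
Taxable wages = $1,543.75 − $114.74 = $1,429.01
Municipal income tax: $1,429.01 × 0.0164 = $23.44
Federal tax withheld: $1,429.01 × 0.26 = $371.54
State withholding: $1,429.01 × 0.035 = $50.02
Medicare: $1,543.75 × 0.015 = $23.16
State unemployment insurance (employee share): $1,543.75 × 0.01 = $15.44
Dental insurance premium: $120.24
Roth contribution: $85.03
Gym membership: $150.77
Total deductions = $114.74 + $23.44 + $371.54 + $50.02 + $23.16 + $15.44 + $120.24 + $85.03 + $150.77 = $954.38
Net pay = $1,543.75 − $954.38 = $589.37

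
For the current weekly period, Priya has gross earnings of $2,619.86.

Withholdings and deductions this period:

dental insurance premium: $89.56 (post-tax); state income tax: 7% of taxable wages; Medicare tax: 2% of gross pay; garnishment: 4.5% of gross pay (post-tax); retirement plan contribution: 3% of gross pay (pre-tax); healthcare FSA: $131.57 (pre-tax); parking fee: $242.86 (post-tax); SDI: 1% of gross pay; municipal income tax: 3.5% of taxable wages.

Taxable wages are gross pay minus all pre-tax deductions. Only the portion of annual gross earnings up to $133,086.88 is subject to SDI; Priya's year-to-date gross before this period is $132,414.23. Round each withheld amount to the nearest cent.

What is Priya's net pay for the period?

$1,647.23

Healthcare FSA: $131.57
Retirement plan contribution: $2,619.86 × 0.03 = $78.60
Pre-tax total = $131.57 + $78.60 = $210.17
Taxable wages = $2,619.86 − $210.17 = $2,409.69
Municipal income tax: $2,409.69 × 0.035 = $84.34
State income tax: $2,409.69 × 0.07 = $168.68
SDI: only $133,086.88 − $132,414.23 = $672.65 of this check is subject → $672.65 × 0.01 = $6.73
Medicare tax: $2,619.86 × 0.02 = $52.40
Garnishment: $2,619.86 × 0.045 = $117.89
Parking fee: $242.86
Dental insurance premium: $89.56
Total deductions = $131.57 + $78.60 + $84.34 + $168.68 + $6.73 + $52.40 + $117.89 + $242.86 + $89.56 = $972.63
Net pay = $2,619.86 − $972.63 = $1,647.23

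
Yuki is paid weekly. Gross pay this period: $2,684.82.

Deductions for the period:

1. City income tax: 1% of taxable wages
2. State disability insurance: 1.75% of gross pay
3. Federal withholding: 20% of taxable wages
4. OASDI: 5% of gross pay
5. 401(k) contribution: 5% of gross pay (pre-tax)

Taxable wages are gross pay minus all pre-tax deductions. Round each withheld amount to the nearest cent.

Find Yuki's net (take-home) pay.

$1,833.73

401(k) contribution: $2,684.82 × 0.05 = $134.24
Taxable wages = $2,684.82 − $134.24 = $2,550.58
Federal withholding: $2,550.58 × 0.2 = $510.12
City income tax: $2,550.58 × 0.01 = $25.51
OASDI: $2,684.82 × 0.05 = $134.24
State disability insurance: $2,684.82 × 0.0175 = $46.98
Total deductions = $134.24 + $510.12 + $25.51 + $134.24 + $46.98 = $851.09
Net pay = $2,684.82 − $851.09 = $1,833.73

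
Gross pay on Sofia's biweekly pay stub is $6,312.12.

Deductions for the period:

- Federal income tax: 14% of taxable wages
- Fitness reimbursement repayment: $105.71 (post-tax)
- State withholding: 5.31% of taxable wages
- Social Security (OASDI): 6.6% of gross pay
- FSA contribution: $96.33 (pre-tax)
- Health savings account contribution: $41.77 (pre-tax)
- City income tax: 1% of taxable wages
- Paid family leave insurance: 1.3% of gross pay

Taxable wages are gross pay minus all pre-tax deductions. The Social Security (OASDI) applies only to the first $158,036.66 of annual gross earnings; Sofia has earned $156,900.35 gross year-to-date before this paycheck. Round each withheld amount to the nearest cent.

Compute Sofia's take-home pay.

FSA contribution: $96.33
Health savings account contribution: $41.77
Pre-tax total = $96.33 + $41.77 = $138.10
Taxable wages = $6,312.12 − $138.10 = $6,174.02
State withholding: $6,174.02 × 0.0531 = $327.84
City income tax: $6,174.02 × 0.01 = $61.74
Federal income tax: $6,174.02 × 0.14 = $864.36
Social Security (OASDI): only $158,036.66 − $156,900.35 = $1,136.31 of this check is subject → $1,136.31 × 0.066 = $75.00
Paid family leave insurance: $6,312.12 × 0.013 = $82.06
Fitness reimbursement repayment: $105.71
Total deductions = $96.33 + $41.77 + $327.84 + $61.74 + $864.36 + $75.00 + $82.06 + $105.71 = $1,654.81
Net pay = $6,312.12 − $1,654.81 = $4,657.31

$4,657.31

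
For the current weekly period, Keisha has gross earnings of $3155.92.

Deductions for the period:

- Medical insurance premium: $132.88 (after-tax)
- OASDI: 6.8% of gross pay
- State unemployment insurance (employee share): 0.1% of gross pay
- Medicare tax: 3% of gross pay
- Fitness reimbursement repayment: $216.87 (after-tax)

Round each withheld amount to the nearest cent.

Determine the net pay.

State unemployment insurance (employee share): $3155.92 × 0.001 = $3.16
OASDI: $3155.92 × 0.068 = $214.60
Medicare tax: $3155.92 × 0.03 = $94.68
Medical insurance premium: $132.88
Fitness reimbursement repayment: $216.87
Total deductions = $3.16 + $214.60 + $94.68 + $132.88 + $216.87 = $662.19
Net pay = $3155.92 − $662.19 = $2493.73

$2493.73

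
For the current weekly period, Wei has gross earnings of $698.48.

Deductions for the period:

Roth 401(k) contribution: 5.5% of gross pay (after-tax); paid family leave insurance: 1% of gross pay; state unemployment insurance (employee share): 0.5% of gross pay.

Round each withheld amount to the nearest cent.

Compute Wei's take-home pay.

State unemployment insurance (employee share): $698.48 × 0.005 = $3.49
Paid family leave insurance: $698.48 × 0.01 = $6.98
Roth 401(k) contribution: $698.48 × 0.055 = $38.42
Total deductions = $3.49 + $6.98 + $38.42 = $48.89
Net pay = $698.48 − $48.89 = $649.59

$649.59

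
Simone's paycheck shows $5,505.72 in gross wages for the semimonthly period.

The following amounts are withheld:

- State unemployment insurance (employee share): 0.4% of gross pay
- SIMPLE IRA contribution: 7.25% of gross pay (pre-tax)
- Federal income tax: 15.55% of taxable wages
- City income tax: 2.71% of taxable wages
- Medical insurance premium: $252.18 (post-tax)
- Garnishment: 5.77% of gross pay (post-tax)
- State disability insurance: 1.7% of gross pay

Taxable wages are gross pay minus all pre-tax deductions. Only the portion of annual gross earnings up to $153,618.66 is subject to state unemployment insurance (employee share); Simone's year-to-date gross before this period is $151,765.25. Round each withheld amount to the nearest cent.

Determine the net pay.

$3,503.23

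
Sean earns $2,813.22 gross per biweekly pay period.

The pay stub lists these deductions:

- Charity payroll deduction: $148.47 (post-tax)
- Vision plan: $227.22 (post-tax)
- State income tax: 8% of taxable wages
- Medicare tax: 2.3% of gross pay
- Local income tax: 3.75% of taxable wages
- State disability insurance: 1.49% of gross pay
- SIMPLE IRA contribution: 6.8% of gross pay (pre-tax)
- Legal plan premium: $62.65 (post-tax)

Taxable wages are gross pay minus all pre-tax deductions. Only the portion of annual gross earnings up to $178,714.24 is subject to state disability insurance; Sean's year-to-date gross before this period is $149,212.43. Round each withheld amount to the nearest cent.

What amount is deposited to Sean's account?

$1,768.89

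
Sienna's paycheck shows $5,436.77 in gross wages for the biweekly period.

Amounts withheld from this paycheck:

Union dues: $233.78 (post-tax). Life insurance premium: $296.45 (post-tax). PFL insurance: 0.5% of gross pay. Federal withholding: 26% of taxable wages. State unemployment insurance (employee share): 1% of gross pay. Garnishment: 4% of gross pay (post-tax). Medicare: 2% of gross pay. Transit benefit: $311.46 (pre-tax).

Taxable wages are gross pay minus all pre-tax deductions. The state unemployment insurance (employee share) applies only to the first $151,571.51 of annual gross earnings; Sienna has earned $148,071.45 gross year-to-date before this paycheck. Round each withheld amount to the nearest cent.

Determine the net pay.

$2,874.11

Transit benefit: $311.46
Taxable wages = $5,436.77 − $311.46 = $5,125.31
Federal withholding: $5,125.31 × 0.26 = $1,332.58
State unemployment insurance (employee share): only $151,571.51 − $148,071.45 = $3,500.06 of this check is subject → $3,500.06 × 0.01 = $35.00
PFL insurance: $5,436.77 × 0.005 = $27.18
Medicare: $5,436.77 × 0.02 = $108.74
Union dues: $233.78
Garnishment: $5,436.77 × 0.04 = $217.47
Life insurance premium: $296.45
Total deductions = $311.46 + $1,332.58 + $35.00 + $27.18 + $108.74 + $233.78 + $217.47 + $296.45 = $2,562.66
Net pay = $5,436.77 − $2,562.66 = $2,874.11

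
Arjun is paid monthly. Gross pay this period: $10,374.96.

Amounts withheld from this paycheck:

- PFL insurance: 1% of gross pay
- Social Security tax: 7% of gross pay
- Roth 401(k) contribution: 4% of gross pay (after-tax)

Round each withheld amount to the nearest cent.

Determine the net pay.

Social Security tax: $10,374.96 × 0.07 = $726.25
PFL insurance: $10,374.96 × 0.01 = $103.75
Roth 401(k) contribution: $10,374.96 × 0.04 = $415.00
Total deductions = $726.25 + $103.75 + $415.00 = $1,245.00
Net pay = $10,374.96 − $1,245.00 = $9,129.96

$9,129.96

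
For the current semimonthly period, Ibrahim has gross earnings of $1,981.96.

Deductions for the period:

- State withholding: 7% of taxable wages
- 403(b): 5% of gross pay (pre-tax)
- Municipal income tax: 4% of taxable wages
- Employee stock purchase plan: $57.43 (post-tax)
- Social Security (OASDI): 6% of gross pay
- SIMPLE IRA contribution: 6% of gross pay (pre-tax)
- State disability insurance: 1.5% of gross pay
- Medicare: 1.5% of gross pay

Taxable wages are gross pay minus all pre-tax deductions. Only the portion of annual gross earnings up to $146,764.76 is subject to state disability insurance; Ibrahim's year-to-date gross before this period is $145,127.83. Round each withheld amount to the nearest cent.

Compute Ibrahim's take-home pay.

403(b): $1,981.96 × 0.05 = $99.10
SIMPLE IRA contribution: $1,981.96 × 0.06 = $118.92
Pre-tax total = $99.10 + $118.92 = $218.02
Taxable wages = $1,981.96 − $218.02 = $1,763.94
State withholding: $1,763.94 × 0.07 = $123.48
Municipal income tax: $1,763.94 × 0.04 = $70.56
Medicare: $1,981.96 × 0.015 = $29.73
State disability insurance: only $146,764.76 − $145,127.83 = $1,636.93 of this check is subject → $1,636.93 × 0.015 = $24.55
Social Security (OASDI): $1,981.96 × 0.06 = $118.92
Employee stock purchase plan: $57.43
Total deductions = $99.10 + $118.92 + $123.48 + $70.56 + $29.73 + $24.55 + $118.92 + $57.43 = $642.69
Net pay = $1,981.96 − $642.69 = $1,339.27

$1,339.27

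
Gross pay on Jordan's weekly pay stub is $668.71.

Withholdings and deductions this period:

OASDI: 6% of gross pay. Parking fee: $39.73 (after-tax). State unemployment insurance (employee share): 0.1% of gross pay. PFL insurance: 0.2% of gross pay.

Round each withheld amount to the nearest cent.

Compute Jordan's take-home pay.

OASDI: $668.71 × 0.06 = $40.12
PFL insurance: $668.71 × 0.002 = $1.34
State unemployment insurance (employee share): $668.71 × 0.001 = $0.67
Parking fee: $39.73
Total deductions = $40.12 + $1.34 + $0.67 + $39.73 = $81.86
Net pay = $668.71 − $81.86 = $586.85

$586.85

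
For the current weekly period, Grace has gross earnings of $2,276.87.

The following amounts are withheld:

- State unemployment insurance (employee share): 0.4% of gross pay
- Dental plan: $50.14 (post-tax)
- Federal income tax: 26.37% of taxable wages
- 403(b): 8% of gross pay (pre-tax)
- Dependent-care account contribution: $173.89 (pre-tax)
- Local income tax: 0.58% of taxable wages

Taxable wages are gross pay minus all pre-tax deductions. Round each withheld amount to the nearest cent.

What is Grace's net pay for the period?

$1,343.92

Dependent-care account contribution: $173.89
403(b): $2,276.87 × 0.08 = $182.15
Pre-tax total = $173.89 + $182.15 = $356.04
Taxable wages = $2,276.87 − $356.04 = $1,920.83
Local income tax: $1,920.83 × 0.0058 = $11.14
Federal income tax: $1,920.83 × 0.2637 = $506.52
State unemployment insurance (employee share): $2,276.87 × 0.004 = $9.11
Dental plan: $50.14
Total deductions = $173.89 + $182.15 + $11.14 + $506.52 + $9.11 + $50.14 = $932.95
Net pay = $2,276.87 − $932.95 = $1,343.92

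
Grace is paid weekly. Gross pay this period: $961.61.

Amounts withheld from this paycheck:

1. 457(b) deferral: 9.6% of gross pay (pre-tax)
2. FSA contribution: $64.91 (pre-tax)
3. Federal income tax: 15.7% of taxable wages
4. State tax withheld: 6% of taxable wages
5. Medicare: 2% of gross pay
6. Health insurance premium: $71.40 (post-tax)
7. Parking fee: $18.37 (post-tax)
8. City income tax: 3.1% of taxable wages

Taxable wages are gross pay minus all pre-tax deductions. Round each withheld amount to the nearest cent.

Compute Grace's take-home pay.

$495.90

457(b) deferral: $961.61 × 0.096 = $92.31
FSA contribution: $64.91
Pre-tax total = $92.31 + $64.91 = $157.22
Taxable wages = $961.61 − $157.22 = $804.39
State tax withheld: $804.39 × 0.06 = $48.26
Federal income tax: $804.39 × 0.157 = $126.29
City income tax: $804.39 × 0.031 = $24.94
Medicare: $961.61 × 0.02 = $19.23
Parking fee: $18.37
Health insurance premium: $71.40
Total deductions = $92.31 + $64.91 + $48.26 + $126.29 + $24.94 + $19.23 + $18.37 + $71.40 = $465.71
Net pay = $961.61 − $465.71 = $495.90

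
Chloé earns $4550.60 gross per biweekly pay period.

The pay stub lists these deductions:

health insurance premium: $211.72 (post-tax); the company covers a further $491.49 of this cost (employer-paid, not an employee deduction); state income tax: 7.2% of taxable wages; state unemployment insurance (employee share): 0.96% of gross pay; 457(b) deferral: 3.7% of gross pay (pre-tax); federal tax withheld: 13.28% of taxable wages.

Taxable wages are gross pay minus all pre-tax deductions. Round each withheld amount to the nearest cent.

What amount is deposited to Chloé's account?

$3229.34

457(b) deferral: $4550.60 × 0.037 = $168.37
Taxable wages = $4550.60 − $168.37 = $4382.23
State income tax: $4382.23 × 0.072 = $315.52
Federal tax withheld: $4382.23 × 0.1328 = $581.96
State unemployment insurance (employee share): $4550.60 × 0.0096 = $43.69
Health insurance premium: $211.72
(Employer's $491.49 toward health insurance premium is not withheld from the employee.)
Total deductions = $168.37 + $315.52 + $581.96 + $43.69 + $211.72 = $1321.26
Net pay = $4550.60 − $1321.26 = $3229.34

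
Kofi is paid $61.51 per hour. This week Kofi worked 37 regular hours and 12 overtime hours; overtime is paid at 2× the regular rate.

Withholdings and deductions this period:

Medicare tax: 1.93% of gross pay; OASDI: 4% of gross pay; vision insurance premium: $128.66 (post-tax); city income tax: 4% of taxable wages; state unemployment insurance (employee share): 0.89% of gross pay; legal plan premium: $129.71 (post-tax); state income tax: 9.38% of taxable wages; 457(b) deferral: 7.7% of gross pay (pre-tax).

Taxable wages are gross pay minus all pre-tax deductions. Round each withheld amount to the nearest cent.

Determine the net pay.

$2,485.56

Regular pay: 37 × $61.51 = $2,275.87
Overtime pay: 12 × $61.51 × 2 = $1,476.24
Gross pay = $2,275.87 + $1,476.24 = $3,752.11
457(b) deferral: $3,752.11 × 0.077 = $288.91
Taxable wages = $3,752.11 − $288.91 = $3,463.20
City income tax: $3,463.20 × 0.04 = $138.53
State income tax: $3,463.20 × 0.0938 = $324.85
Medicare tax: $3,752.11 × 0.0193 = $72.42
State unemployment insurance (employee share): $3,752.11 × 0.0089 = $33.39
OASDI: $3,752.11 × 0.04 = $150.08
Legal plan premium: $129.71
Vision insurance premium: $128.66
Total deductions = $288.91 + $138.53 + $324.85 + $72.42 + $33.39 + $150.08 + $129.71 + $128.66 = $1,266.55
Net pay = $3,752.11 − $1,266.55 = $2,485.56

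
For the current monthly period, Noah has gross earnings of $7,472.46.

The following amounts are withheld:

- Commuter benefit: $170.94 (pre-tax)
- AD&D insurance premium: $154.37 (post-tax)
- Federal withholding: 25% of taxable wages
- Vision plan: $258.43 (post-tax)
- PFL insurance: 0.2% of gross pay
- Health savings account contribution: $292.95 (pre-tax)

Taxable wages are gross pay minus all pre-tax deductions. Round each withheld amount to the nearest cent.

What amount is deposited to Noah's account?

$4,828.69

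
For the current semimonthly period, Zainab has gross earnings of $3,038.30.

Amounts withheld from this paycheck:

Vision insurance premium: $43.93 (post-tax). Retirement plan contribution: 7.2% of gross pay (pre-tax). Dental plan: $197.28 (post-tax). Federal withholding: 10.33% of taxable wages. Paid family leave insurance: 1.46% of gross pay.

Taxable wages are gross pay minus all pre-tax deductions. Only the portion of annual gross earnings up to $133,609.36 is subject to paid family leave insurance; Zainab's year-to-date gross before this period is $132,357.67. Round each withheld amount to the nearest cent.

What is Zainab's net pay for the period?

$2,268.80

Retirement plan contribution: $3,038.30 × 0.072 = $218.76
Taxable wages = $3,038.30 − $218.76 = $2,819.54
Federal withholding: $2,819.54 × 0.1033 = $291.26
Paid family leave insurance: only $133,609.36 − $132,357.67 = $1,251.69 of this check is subject → $1,251.69 × 0.0146 = $18.27
Dental plan: $197.28
Vision insurance premium: $43.93
Total deductions = $218.76 + $291.26 + $18.27 + $197.28 + $43.93 = $769.50
Net pay = $3,038.30 − $769.50 = $2,268.80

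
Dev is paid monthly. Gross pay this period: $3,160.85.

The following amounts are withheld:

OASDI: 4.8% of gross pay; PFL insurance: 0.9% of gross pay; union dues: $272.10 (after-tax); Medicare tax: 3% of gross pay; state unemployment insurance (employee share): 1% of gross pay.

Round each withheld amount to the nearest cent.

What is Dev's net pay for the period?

$2,582.14

Medicare tax: $3,160.85 × 0.03 = $94.83
State unemployment insurance (employee share): $3,160.85 × 0.01 = $31.61
OASDI: $3,160.85 × 0.048 = $151.72
PFL insurance: $3,160.85 × 0.009 = $28.45
Union dues: $272.10
Total deductions = $94.83 + $31.61 + $151.72 + $28.45 + $272.10 = $578.71
Net pay = $3,160.85 − $578.71 = $2,582.14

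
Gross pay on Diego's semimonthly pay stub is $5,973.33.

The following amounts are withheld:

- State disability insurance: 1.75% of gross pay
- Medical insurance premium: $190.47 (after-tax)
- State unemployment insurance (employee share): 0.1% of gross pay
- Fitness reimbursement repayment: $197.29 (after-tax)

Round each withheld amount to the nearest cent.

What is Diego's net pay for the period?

State unemployment insurance (employee share): $5,973.33 × 0.001 = $5.97
State disability insurance: $5,973.33 × 0.0175 = $104.53
Medical insurance premium: $190.47
Fitness reimbursement repayment: $197.29
Total deductions = $5.97 + $104.53 + $190.47 + $197.29 = $498.26
Net pay = $5,973.33 − $498.26 = $5,475.07

$5,475.07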